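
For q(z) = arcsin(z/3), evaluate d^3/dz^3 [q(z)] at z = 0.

1/27

Apply the Taylor formula c_k = f^(k)(a)/k!.
From the series, [z^3] q = 1/162; multiply by 3! = 6 to get 1/27.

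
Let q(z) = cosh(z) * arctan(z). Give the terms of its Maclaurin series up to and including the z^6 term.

3*z^5/40 + z^3/6 + z

Write out both Maclaurin series and multiply, keeping only the needed powers.
q(0) = 0
q′(0) = 1
q′′(0) = 0
q′′′(0) = 1
q^(4)(0) = 0
q^(5)(0) = 9
q^(6)(0) = 0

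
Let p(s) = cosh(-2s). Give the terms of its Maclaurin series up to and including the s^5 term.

Use the known series and substitute for the argument.
p(0) = 1
p′(0) = 0
p′′(0) = 4
p′′′(0) = 0
p^(4)(0) = 16
p^(5)(0) = 0
Dividing each by k! gives the coefficients c_0, ..., c_5.

2*s^4/3 + 2*s^2 + 1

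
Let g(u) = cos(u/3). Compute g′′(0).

Use the known series and substitute for the argument.
From the series, [u^2] g = -1/18; multiply by 2! = 2 to get -1/9.

-1/9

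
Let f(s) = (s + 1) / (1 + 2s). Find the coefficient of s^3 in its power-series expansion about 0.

Shift and add copies of the series according to the polynomial's terms.
f(0) = 1
f′(0) = -1
f′′(0) = 4
f′′′(0) = -24
So c_3 = f′′′(0)/3! = -4.

-4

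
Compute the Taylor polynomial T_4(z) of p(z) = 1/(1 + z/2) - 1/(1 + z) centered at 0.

-15*z^4/16 + 7*z^3/8 - 3*z^2/4 + z/2

Expand each term separately and add.
[z^0] = 0;  [z^1] = 1/2;  [z^2] = -3/4;  [z^3] = 7/8;  [z^4] = -15/16.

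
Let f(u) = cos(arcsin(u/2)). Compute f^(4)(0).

Compose series: expand the inner function first, then feed it into the outer expansion.
The coefficient of u^4 in the expansion is -1/128, so f^(4)(0) = 4! * (-1/128) = -3/16.

-3/16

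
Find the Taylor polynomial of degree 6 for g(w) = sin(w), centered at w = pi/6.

-(w - pi/6)^6/1440 + sqrt(3)*(w - pi/6)^5/240 + (w - pi/6)^4/48 - sqrt(3)*(w - pi/6)^3/12 - (w - pi/6)^2/4 + sqrt(3)*(w - pi/6)/2 + 1/2

Use the known series and substitute for the argument.
g(pi/6) = 1/2
g′(pi/6) = sqrt(3)/2
g′′(pi/6) = -1/2
g′′′(pi/6) = -sqrt(3)/2
g^(4)(pi/6) = 1/2
g^(5)(pi/6) = sqrt(3)/2
g^(6)(pi/6) = -1/2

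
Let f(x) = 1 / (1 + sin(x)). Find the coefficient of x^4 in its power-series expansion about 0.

2/3

Expand as Σ (-1)^k u^k with u equal to the inner function's series.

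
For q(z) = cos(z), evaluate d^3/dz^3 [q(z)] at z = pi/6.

From the series, [(z - pi/6)^3] q = 1/12; multiply by 3! = 6 to get 1/2.

1/2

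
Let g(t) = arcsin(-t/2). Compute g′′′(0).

From the series, [t^3] g = -1/48; multiply by 3! = 6 to get -1/8.

-1/8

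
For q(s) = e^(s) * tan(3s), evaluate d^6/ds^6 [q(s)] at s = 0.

24426

Multiply the two series term by term and collect like powers.
The coefficient of s^6 in the expansion is 1357/40, so q^(6)(0) = 6! * (1357/40) = 24426.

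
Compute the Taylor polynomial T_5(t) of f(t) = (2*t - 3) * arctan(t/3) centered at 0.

-t^5/405 - 2*t^4/81 + t^3/27 + 2*t^2/3 - t

Multiply each power in the prefactor through the base expansion.
[t^0] = 0;  [t^1] = -1;  [t^2] = 2/3;  [t^3] = 1/27;  [t^4] = -2/81;  [t^5] = -1/405.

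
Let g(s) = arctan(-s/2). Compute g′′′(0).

1/4

Compute the successive derivatives at the expansion point and divide by k!.
From the series, [s^3] g = 1/24; multiply by 3! = 6 to get 1/4.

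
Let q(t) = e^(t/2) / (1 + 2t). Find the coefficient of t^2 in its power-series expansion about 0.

25/8

Multiply the two series term by term and collect like powers.
q(0) = 1
q′(0) = -3/2
q′′(0) = 25/4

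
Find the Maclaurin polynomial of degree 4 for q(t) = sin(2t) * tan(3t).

Write out both Maclaurin series and multiply, keeping only the needed powers.
[t^0] = 0;  [t^1] = 0;  [t^2] = 6;  [t^3] = 0;  [t^4] = 14.

14*t^4 + 6*t^2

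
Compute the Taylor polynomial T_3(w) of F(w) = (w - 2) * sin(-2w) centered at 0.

Shift and add copies of the series according to the polynomial's terms.

-8*w^3/3 - 2*w^2 + 4*w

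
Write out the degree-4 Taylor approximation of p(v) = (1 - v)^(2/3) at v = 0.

[v^0] = 1;  [v^1] = -2/3;  [v^2] = -1/9;  [v^3] = -4/81;  [v^4] = -7/243.

-7*v^4/243 - 4*v^3/81 - v^2/9 - 2*v/3 + 1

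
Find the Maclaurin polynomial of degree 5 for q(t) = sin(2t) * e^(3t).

Write out both Maclaurin series and multiply, keeping only the needed powers.
q(0) = 0
q′(0) = 2
q′′(0) = 12
q′′′(0) = 46
q^(4)(0) = 120
q^(5)(0) = 122
The Taylor polynomial is Σ q^(k)(0)/k! · t^k.

61*t^5/60 + 5*t^4 + 23*t^3/3 + 6*t^2 + 2*t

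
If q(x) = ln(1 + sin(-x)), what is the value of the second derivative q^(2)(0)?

Let u equal the inner series; expand the outer function in u and truncate.
The coefficient of x^2 in the expansion is -1/2, so q′′(0) = 2! * (-1/2) = -1.

-1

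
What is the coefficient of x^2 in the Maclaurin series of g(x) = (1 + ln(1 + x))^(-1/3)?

7/18

Plug the Maclaurin series of the inner function into that of the outer and collect terms.
[x^0] = 1;  [x^1] = -1/3;  [x^2] = 7/18.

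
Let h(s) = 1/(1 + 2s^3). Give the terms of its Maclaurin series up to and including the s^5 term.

h(0) = 1
h′(0) = 0
h′′(0) = 0
h′′′(0) = -12
h^(4)(0) = 0
h^(5)(0) = 0

1 - 2*s^3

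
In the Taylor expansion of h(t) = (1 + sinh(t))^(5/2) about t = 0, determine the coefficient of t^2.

Plug the Maclaurin series of the inner function into that of the outer and collect terms.
[t^0] = 1;  [t^1] = 5/2;  [t^2] = 15/8.

15/8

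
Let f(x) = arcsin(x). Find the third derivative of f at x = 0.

The coefficient of x^3 in the expansion is 1/6, so f′′′(0) = 3! * (1/6) = 1.

1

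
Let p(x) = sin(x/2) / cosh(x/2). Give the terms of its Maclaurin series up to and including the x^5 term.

3*x^5/320 - x^3/12 + x/2

Invert the denominator's series and multiply.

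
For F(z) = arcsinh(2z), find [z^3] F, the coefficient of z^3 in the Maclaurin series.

-4/3

F(0) = 0
F′(0) = 2
F′′(0) = 0
F′′′(0) = -8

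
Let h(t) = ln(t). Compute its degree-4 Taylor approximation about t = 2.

-(t - 2)^4/64 + (t - 2)^3/24 - (t - 2)^2/8 + (t - 2)/2 + ln(2)

Apply the Taylor formula c_k = f^(k)(a)/k!.
h(2) = ln(2)
h′(2) = 1/2
h′′(2) = -1/4
h′′′(2) = 1/4
h^(4)(2) = -3/8
The Taylor polynomial is Σ h^(k)(2)/k! · (t - 2)^k.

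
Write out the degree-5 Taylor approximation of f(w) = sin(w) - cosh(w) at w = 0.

Add the two expansions coefficient-wise.
[w^0] = -1;  [w^1] = 1;  [w^2] = -1/2;  [w^3] = -1/6;  [w^4] = -1/24;  [w^5] = 1/120.

w^5/120 - w^4/24 - w^3/6 - w^2/2 + w - 1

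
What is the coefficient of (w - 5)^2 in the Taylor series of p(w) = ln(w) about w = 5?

-1/50

Apply the Taylor formula c_k = f^(k)(a)/k!.
p(5) = ln(5)
p′(5) = 1/5
p′′(5) = -1/25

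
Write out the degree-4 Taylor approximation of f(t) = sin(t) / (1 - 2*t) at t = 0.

23*t^4/3 + 23*t^3/6 + 2*t^2 + t

Multiply the numerator's expansion by the denominator's geometric series.
f(0) = 0
f′(0) = 1
f′′(0) = 4
f′′′(0) = 23
f^(4)(0) = 184
The Taylor polynomial is Σ f^(k)(0)/k! · t^k.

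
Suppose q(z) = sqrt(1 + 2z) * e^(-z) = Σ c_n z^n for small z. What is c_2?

Multiply the two series term by term and collect like powers.
q(0) = 1
q′(0) = 0
q′′(0) = -2
Then c_k = q^(k)(0)/k! gives each Taylor coefficient.

-1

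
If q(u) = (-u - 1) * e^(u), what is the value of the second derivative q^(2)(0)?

-3

Shift and add copies of the series according to the polynomial's terms.
The coefficient of u^2 in the expansion is -3/2, so q′′(0) = 2! * (-3/2) = -3.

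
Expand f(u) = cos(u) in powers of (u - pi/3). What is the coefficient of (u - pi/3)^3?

f(pi/3) = 1/2
f′(pi/3) = -sqrt(3)/2
f′′(pi/3) = -1/2
f′′′(pi/3) = sqrt(3)/2

sqrt(3)/12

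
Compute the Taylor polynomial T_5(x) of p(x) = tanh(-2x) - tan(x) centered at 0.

-22*x^5/5 + 7*x^3/3 - 3*x

Expand each term separately and add.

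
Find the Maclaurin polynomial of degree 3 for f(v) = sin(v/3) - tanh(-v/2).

Combine the two series term by term.
f(0) = 0
f′(0) = 5/6
f′′(0) = 0
f′′′(0) = -31/108

-31*v^3/648 + 5*v/6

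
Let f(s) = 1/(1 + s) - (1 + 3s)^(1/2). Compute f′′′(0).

Expand each term separately and add.
From the series, [s^3] f = -43/16; multiply by 3! = 6 to get -129/8.

-129/8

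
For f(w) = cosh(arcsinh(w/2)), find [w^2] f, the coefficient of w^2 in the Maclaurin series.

1/8

Plug the Maclaurin series of the inner function into that of the outer and collect terms.
f(0) = 1
f′(0) = 0
f′′(0) = 1/4
So c_2 = f′′(0)/2! = 1/8.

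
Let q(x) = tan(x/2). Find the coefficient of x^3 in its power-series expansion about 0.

q(0) = 0
q′(0) = 1/2
q′′(0) = 0
q′′′(0) = 1/4
So c_3 = q′′′(0)/3! = 1/24.

1/24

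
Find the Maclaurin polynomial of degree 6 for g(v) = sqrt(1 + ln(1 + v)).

-22819*v^6/46080 + 1609*v^5/3840 - 143*v^4/384 + 17*v^3/48 - 3*v^2/8 + v/2 + 1

Substitute the inner expansion into the outer series and collect powers.
[v^0] = 1;  [v^1] = 1/2;  [v^2] = -3/8;  [v^3] = 17/48;  [v^4] = -143/384;  [v^5] = 1609/3840;  [v^6] = -22819/46080.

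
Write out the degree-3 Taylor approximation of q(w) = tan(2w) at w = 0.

q(0) = 0
q′(0) = 2
q′′(0) = 0
q′′′(0) = 16

8*w^3/3 + 2*w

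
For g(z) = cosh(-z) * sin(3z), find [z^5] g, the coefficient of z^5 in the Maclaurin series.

-1/10

Write out both Maclaurin series and multiply, keeping only the needed powers.
[z^0] = 0;  [z^1] = 3;  [z^2] = 0;  [z^3] = -3;  [z^4] = 0;  [z^5] = -1/10.
So c_5 = g^(5)(0)/5! = -1/10.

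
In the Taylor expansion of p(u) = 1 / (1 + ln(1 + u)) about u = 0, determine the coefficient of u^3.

-7/3

Use the geometric series for the reciprocal, then substitute.
p(0) = 1
p′(0) = -1
p′′(0) = 3
p′′′(0) = -14
The Taylor polynomial is Σ p^(k)(0)/k! · u^k.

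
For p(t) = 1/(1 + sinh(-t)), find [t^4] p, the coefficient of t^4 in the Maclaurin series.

4/3

Plug the Maclaurin series of the inner function into that of the outer and collect terms.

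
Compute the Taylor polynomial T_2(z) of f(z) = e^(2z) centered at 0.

2*z^2 + 2*z + 1

f(0) = 1
f′(0) = 2
f′′(0) = 4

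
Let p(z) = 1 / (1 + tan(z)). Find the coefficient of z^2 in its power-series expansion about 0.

1

Write 1/(1+u) = 1 - u + u^2 - u^3 + ... and substitute the series for u.
[z^0] = 1;  [z^1] = -1;  [z^2] = 1.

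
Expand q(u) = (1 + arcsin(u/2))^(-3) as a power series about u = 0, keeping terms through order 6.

Substitute the inner expansion into the outer series and collect powers.
q(0) = 1
q′(0) = -3/2
q′′(0) = 3
q′′′(0) = -63/8
q^(4)(0) = 51/2
q^(5)(0) = -3147/32
q^(6)(0) = 879/2

293*u^6/480 - 1049*u^5/1280 + 17*u^4/16 - 21*u^3/16 + 3*u^2/2 - 3*u/2 + 1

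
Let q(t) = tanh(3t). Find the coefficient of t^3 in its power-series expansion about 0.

Use the known series and substitute for the argument.
q(0) = 0
q′(0) = 3
q′′(0) = 0
q′′′(0) = -54
The Taylor polynomial is Σ q^(k)(0)/k! · t^k.

-9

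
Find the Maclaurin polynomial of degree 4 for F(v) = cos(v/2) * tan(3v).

69*v^3/8 + 3*v

Expand each factor separately, then convolve coefficients.
[v^0] = 0;  [v^1] = 3;  [v^2] = 0;  [v^3] = 69/8;  [v^4] = 0.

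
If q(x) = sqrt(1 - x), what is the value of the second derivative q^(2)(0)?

-1/4

From the series, [x^2] q = -1/8; multiply by 2! = 2 to get -1/4.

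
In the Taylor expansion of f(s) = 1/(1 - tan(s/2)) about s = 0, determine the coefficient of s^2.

1/4

Substitute the inner expansion into the outer series and collect powers.
f(0) = 1
f′(0) = 1/2
f′′(0) = 1/2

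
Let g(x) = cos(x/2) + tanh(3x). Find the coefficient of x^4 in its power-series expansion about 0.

Expand each term separately and add.
[x^0] = 1;  [x^1] = 3;  [x^2] = -1/8;  [x^3] = -9;  [x^4] = 1/384.
So c_4 = g^(4)(0)/4! = 1/384.

1/384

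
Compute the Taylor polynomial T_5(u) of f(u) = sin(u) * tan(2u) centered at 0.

Expand each factor separately, then convolve coefficients.

7*u^4/3 + 2*u^2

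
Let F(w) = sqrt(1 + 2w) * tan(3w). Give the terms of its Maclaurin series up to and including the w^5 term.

1041*w^5/40 + 21*w^4/2 + 15*w^3/2 + 3*w^2 + 3*w

Expand each factor separately, then convolve coefficients.
[w^0] = 0;  [w^1] = 3;  [w^2] = 3;  [w^3] = 15/2;  [w^4] = 21/2;  [w^5] = 1041/40.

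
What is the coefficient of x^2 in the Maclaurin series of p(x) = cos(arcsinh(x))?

-1/2

Let u equal the inner series; expand the outer function in u and truncate.
[x^0] = 1;  [x^1] = 0;  [x^2] = -1/2.
So c_2 = p′′(0)/2! = -1/2.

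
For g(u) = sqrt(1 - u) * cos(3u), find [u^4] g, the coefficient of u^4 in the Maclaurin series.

Expand each factor separately, then convolve coefficients.

499/128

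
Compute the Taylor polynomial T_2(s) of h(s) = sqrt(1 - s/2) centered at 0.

h(0) = 1
h′(0) = -1/4
h′′(0) = -1/16
Then c_k = h^(k)(0)/k! gives each Taylor coefficient.

-s^2/32 - s/4 + 1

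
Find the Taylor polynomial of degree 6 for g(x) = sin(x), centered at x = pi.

-(x - pi)^5/120 + (x - pi)^3/6 - (x - pi)

g(pi) = 0
g′(pi) = -1
g′′(pi) = 0
g′′′(pi) = 1
g^(4)(pi) = 0
g^(5)(pi) = -1
g^(6)(pi) = 0
Then c_k = g^(k)(pi)/k! gives each Taylor coefficient.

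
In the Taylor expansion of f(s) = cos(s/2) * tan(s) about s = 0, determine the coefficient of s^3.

Take the Cauchy product of the two expansions.
[s^0] = 0;  [s^1] = 1;  [s^2] = 0;  [s^3] = 5/24.
So c_3 = f′′′(0)/3! = 5/24.

5/24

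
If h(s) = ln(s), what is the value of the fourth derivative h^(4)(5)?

The coefficient of (s - 5)^4 in the expansion is -1/2500, so h^(4)(5) = 4! * (-1/2500) = -6/625.

-6/625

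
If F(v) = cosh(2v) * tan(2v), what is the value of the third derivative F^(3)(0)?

40

Expand each factor separately, then convolve coefficients.
The coefficient of v^3 in the expansion is 20/3, so F′′′(0) = 3! * (20/3) = 40.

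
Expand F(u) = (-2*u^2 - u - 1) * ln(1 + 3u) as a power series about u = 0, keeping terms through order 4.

81*u^4/4 - 21*u^3/2 + 3*u^2/2 - 3*u

Distribute the polynomial across the series and collect like powers.
F(0) = 0
F′(0) = -3
F′′(0) = 3
F′′′(0) = -63
F^(4)(0) = 486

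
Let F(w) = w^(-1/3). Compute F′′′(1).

From the series, [(w - 1)^3] F = -14/81; multiply by 3! = 6 to get -28/27.

-28/27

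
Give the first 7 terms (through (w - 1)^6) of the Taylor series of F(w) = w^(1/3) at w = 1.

-154*(w - 1)^6/6561 + 22*(w - 1)^5/729 - 10*(w - 1)^4/243 + 5*(w - 1)^3/81 - (w - 1)^2/9 + (w - 1)/3 + 1

Compute the successive derivatives at the expansion point and divide by k!.
F(1) = 1
F′(1) = 1/3
F′′(1) = -2/9
F′′′(1) = 10/27
F^(4)(1) = -80/81
F^(5)(1) = 880/243
F^(6)(1) = -12320/729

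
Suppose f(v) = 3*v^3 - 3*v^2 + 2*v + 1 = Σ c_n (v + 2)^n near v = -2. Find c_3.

3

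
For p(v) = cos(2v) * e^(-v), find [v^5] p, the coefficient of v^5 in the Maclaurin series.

Multiply the two series term by term and collect like powers.
p(0) = 1
p′(0) = -1
p′′(0) = -3
p′′′(0) = 11
p^(4)(0) = -7
p^(5)(0) = -41
Dividing each by k! gives the coefficients c_0, ..., c_5.

-41/120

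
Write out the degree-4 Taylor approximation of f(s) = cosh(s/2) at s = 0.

Apply the Taylor formula c_k = f^(k)(a)/k!.
f(0) = 1
f′(0) = 0
f′′(0) = 1/4
f′′′(0) = 0
f^(4)(0) = 1/16

s^4/384 + s^2/8 + 1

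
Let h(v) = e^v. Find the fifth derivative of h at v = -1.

e^(-1)

Compute the successive derivatives at the expansion point and divide by k!.
From the series, [(v + 1)^5] h = e^(-1)/120; multiply by 5! = 120 to get e^(-1).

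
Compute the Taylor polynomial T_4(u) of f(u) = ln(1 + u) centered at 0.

Use the known series and substitute for the argument.
f(0) = 0
f′(0) = 1
f′′(0) = -1
f′′′(0) = 2
f^(4)(0) = -6

-u^4/4 + u^3/3 - u^2/2 + u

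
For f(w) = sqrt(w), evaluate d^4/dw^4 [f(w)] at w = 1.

From the series, [(w - 1)^4] f = -5/128; multiply by 4! = 24 to get -15/16.

-15/16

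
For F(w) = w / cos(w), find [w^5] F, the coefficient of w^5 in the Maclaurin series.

5/24

Invert the denominator's series and multiply.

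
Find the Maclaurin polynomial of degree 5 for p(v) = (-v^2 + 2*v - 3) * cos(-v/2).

v^5/192 + 15*v^4/128 - v^3/4 - 5*v^2/8 + 2*v - 3

Multiply each power in the prefactor through the base expansion.
p(0) = -3
p′(0) = 2
p′′(0) = -5/4
p′′′(0) = -3/2
p^(4)(0) = 45/16
p^(5)(0) = 5/8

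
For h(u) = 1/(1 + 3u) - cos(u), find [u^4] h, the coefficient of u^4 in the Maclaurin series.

Combine the two series term by term.
h(0) = 0
h′(0) = -3
h′′(0) = 19
h′′′(0) = -162
h^(4)(0) = 1943
Then c_k = h^(k)(0)/k! gives each Taylor coefficient.

1943/24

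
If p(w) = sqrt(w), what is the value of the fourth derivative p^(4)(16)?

Compute the successive derivatives at the expansion point and divide by k!.
The coefficient of (w - 16)^4 in the expansion is -5/2097152, so p^(4)(16) = 4! * (-5/2097152) = -15/262144.

-15/262144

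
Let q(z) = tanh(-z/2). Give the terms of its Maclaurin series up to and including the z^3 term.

Compute the successive derivatives at the expansion point and divide by k!.

z^3/24 - z/2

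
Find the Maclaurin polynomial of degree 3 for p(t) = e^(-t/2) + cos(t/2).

Add the two expansions coefficient-wise.
p(0) = 2
p′(0) = -1/2
p′′(0) = 0
p′′′(0) = -1/8

-t^3/48 - t/2 + 2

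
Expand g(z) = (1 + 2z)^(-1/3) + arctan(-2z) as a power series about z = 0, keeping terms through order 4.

560*z^4/243 + 104*z^3/81 + 8*z^2/9 - 8*z/3 + 1

Add the two expansions coefficient-wise.
g(0) = 1
g′(0) = -8/3
g′′(0) = 16/9
g′′′(0) = 208/27
g^(4)(0) = 4480/81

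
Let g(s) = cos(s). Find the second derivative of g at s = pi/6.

Differentiate repeatedly and evaluate at the center.
From the series, [(s - pi/6)^2] g = -sqrt(3)/4; multiply by 2! = 2 to get -sqrt(3)/2.

-sqrt(3)/2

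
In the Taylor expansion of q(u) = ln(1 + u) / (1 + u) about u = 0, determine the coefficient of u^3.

11/6

Expand each factor separately, then convolve coefficients.
[u^0] = 0;  [u^1] = 1;  [u^2] = -3/2;  [u^3] = 11/6.
So c_3 = q′′′(0)/3! = 11/6.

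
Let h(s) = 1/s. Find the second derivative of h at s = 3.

From the series, [(s - 3)^2] h = 1/27; multiply by 2! = 2 to get 2/27.

2/27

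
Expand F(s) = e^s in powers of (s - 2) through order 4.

(s - 2)^4*e^(2)/24 + (s - 2)^3*e^(2)/6 + (s - 2)^2*e^(2)/2 + (s - 2)*e^(2) + e^(2)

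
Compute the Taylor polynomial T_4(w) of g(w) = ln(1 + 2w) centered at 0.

-4*w^4 + 8*w^3/3 - 2*w^2 + 2*w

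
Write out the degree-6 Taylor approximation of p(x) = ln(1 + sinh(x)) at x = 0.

-16*x^6/45 + 3*x^5/8 - 5*x^4/12 + x^3/2 - x^2/2 + x

Plug the Maclaurin series of the inner function into that of the outer and collect terms.
p(0) = 0
p′(0) = 1
p′′(0) = -1
p′′′(0) = 3
p^(4)(0) = -10
p^(5)(0) = 45
p^(6)(0) = -256
Then c_k = p^(k)(0)/k! gives each Taylor coefficient.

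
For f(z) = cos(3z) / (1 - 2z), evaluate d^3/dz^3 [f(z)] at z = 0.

-6

Write out both Maclaurin series and multiply, keeping only the needed powers.
The coefficient of z^3 in the expansion is -1, so f′′′(0) = 3! * (-1) = -6.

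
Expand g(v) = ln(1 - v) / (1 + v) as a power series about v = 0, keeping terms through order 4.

7*v^4/12 - 5*v^3/6 + v^2/2 - v

Write out both Maclaurin series and multiply, keeping only the needed powers.
[v^0] = 0;  [v^1] = -1;  [v^2] = 1/2;  [v^3] = -5/6;  [v^4] = 7/12.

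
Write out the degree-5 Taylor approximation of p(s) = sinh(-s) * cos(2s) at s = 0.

Take the Cauchy product of the two expansions.

-41*s^5/120 + 11*s^3/6 - s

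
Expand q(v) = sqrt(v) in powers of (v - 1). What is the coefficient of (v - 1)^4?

-5/128

Use the known series and substitute for the argument.
q(1) = 1
q′(1) = 1/2
q′′(1) = -1/4
q′′′(1) = 3/8
q^(4)(1) = -15/16
So c_4 = q^(4)(1)/4! = -5/128.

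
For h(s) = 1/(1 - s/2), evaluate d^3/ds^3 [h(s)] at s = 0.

Compute the successive derivatives at the expansion point and divide by k!.
From the series, [s^3] h = 1/8; multiply by 3! = 6 to get 3/4.

3/4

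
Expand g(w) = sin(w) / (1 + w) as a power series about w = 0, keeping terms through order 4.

-5*w^4/6 + 5*w^3/6 - w^2 + w

Write out both Maclaurin series and multiply, keeping only the needed powers.
[w^0] = 0;  [w^1] = 1;  [w^2] = -1;  [w^3] = 5/6;  [w^4] = -5/6.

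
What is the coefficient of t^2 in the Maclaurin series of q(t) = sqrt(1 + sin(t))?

-1/8

Let u equal the inner series; expand the outer function in u and truncate.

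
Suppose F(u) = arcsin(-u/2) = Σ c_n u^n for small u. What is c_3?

[u^0] = 0;  [u^1] = -1/2;  [u^2] = 0;  [u^3] = -1/48.

-1/48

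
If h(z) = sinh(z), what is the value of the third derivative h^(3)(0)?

1

The coefficient of z^3 in the expansion is 1/6, so h′′′(0) = 3! * (1/6) = 1.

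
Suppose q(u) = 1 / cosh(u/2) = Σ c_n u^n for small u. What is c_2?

-1/8

Write the quotient as an unknown series and match coefficients against numerator = denominator · series.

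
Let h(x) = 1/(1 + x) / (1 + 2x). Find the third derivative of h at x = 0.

Expand each factor separately, then convolve coefficients.
From the series, [x^3] h = -15; multiply by 3! = 6 to get -90.

-90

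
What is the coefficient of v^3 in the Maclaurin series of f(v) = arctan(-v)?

Differentiate repeatedly and evaluate at the center.
So c_3 = f′′′(0)/3! = 1/3.

1/3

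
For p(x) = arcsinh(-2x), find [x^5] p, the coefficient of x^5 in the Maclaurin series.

-12/5

p(0) = 0
p′(0) = -2
p′′(0) = 0
p′′′(0) = 8
p^(4)(0) = 0
p^(5)(0) = -288
The Taylor polynomial is Σ p^(k)(0)/k! · x^k.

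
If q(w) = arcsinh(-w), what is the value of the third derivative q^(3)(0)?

1

The coefficient of w^3 in the expansion is 1/6, so q′′′(0) = 3! * (1/6) = 1.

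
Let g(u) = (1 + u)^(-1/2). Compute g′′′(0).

-15/8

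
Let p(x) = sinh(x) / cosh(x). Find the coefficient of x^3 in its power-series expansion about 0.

Invert the denominator's series and multiply.
[x^0] = 0;  [x^1] = 1;  [x^2] = 0;  [x^3] = -1/3.
So c_3 = p′′′(0)/3! = -1/3.

-1/3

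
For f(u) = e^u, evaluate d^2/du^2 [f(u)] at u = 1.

From the series, [(u - 1)^2] f = e/2; multiply by 2! = 2 to get e.

e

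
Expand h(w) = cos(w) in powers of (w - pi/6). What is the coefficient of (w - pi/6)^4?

sqrt(3)/48

h(pi/6) = sqrt(3)/2
h′(pi/6) = -1/2
h′′(pi/6) = -sqrt(3)/2
h′′′(pi/6) = 1/2
h^(4)(pi/6) = sqrt(3)/2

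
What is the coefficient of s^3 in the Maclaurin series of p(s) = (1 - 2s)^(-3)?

Compute the successive derivatives at the expansion point and divide by k!.

80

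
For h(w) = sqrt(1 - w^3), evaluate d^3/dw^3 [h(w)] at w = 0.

-3

From the series, [w^3] h = -1/2; multiply by 3! = 6 to get -3.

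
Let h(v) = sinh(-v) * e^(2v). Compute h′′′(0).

Write out both Maclaurin series and multiply, keeping only the needed powers.
From the series, [v^3] h = -13/6; multiply by 3! = 6 to get -13.

-13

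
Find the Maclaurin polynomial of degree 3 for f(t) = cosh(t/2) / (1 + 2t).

Write out both Maclaurin series and multiply, keeping only the needed powers.
[t^0] = 1;  [t^1] = -2;  [t^2] = 33/8;  [t^3] = -33/4.

-33*t^3/4 + 33*t^2/8 - 2*t + 1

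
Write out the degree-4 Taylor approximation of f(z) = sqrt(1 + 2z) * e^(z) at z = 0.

Take the Cauchy product of the two expansions.

-z^4/6 + 2*z^3/3 + z^2 + 2*z + 1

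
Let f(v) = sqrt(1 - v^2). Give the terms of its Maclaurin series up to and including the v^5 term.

[v^0] = 1;  [v^1] = 0;  [v^2] = -1/2;  [v^3] = 0;  [v^4] = -1/8;  [v^5] = 0.

-v^4/8 - v^2/2 + 1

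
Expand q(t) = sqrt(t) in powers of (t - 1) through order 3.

(t - 1)^3/16 - (t - 1)^2/8 + (t - 1)/2 + 1

Compute the successive derivatives at the expansion point and divide by k!.
q(1) = 1
q′(1) = 1/2
q′′(1) = -1/4
q′′′(1) = 3/8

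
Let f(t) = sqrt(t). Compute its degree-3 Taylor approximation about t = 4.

f(4) = 2
f′(4) = 1/4
f′′(4) = -1/32
f′′′(4) = 3/256

(t - 4)^3/512 - (t - 4)^2/64 + (t - 4)/4 + 2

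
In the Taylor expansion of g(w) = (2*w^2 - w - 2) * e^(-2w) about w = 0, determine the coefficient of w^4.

Multiply each power in the prefactor through the base expansion.
g(0) = -2
g′(0) = 3
g′′(0) = 0
g′′′(0) = -20
g^(4)(0) = 96
Then c_k = g^(k)(0)/k! gives each Taylor coefficient.

4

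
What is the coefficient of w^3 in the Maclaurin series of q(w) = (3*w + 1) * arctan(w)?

Distribute the polynomial across the series and collect like powers.
q(0) = 0
q′(0) = 1
q′′(0) = 6
q′′′(0) = -2

-1/3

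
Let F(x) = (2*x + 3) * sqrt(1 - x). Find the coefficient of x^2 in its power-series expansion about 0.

Shift and add copies of the series according to the polynomial's terms.
F(0) = 3
F′(0) = 1/2
F′′(0) = -11/4
The Taylor polynomial is Σ F^(k)(0)/k! · x^k.

-11/8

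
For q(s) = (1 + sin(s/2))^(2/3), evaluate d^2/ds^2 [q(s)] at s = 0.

Compose series: expand the inner function first, then feed it into the outer expansion.
The coefficient of s^2 in the expansion is -1/36, so q′′(0) = 2! * (-1/36) = -1/18.

-1/18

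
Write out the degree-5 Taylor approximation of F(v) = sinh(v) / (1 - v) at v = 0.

47*v^5/40 + 7*v^4/6 + 7*v^3/6 + v^2 + v

Take the Cauchy product of the two expansions.
F(0) = 0
F′(0) = 1
F′′(0) = 2
F′′′(0) = 7
F^(4)(0) = 28
F^(5)(0) = 141
Then c_k = F^(k)(0)/k! gives each Taylor coefficient.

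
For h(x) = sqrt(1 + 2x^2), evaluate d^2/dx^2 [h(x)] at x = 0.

Differentiate repeatedly and evaluate at the center.
The coefficient of x^2 in the expansion is 1, so h′′(0) = 2! * (1) = 2.

2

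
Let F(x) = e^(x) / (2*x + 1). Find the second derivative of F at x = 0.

Use 1/(1 - r) = Σ r^k on the denominator, then take the Cauchy product.
From the series, [x^2] F = 5/2; multiply by 2! = 2 to get 5.

5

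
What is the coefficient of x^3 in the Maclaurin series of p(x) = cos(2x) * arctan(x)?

-7/3

Write out both Maclaurin series and multiply, keeping only the needed powers.
p(0) = 0
p′(0) = 1
p′′(0) = 0
p′′′(0) = -14
The Taylor polynomial is Σ p^(k)(0)/k! · x^k.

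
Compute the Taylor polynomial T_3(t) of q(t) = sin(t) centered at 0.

-t^3/6 + t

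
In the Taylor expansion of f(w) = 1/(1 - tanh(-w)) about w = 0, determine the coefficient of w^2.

Plug the Maclaurin series of the inner function into that of the outer and collect terms.
f(0) = 1
f′(0) = -1
f′′(0) = 2
So c_2 = f′′(0)/2! = 1.

1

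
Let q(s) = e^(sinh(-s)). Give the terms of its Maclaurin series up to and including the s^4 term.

5*s^4/24 - s^3/3 + s^2/2 - s + 1

Substitute the inner expansion into the outer series and collect powers.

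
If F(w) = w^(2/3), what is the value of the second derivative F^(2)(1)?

The coefficient of (w - 1)^2 in the expansion is -1/9, so F′′(1) = 2! * (-1/9) = -2/9.

-2/9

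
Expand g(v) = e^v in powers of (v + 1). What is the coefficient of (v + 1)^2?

e^(-1)/2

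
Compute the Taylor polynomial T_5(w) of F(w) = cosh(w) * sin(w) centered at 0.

Write out both Maclaurin series and multiply, keeping only the needed powers.
F(0) = 0
F′(0) = 1
F′′(0) = 0
F′′′(0) = 2
F^(4)(0) = 0
F^(5)(0) = -4
Dividing each by k! gives the coefficients c_0, ..., c_5.

-w^5/30 + w^3/3 + w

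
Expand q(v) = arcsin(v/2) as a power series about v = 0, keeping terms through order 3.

[v^0] = 0;  [v^1] = 1/2;  [v^2] = 0;  [v^3] = 1/48.

v^3/48 + v/2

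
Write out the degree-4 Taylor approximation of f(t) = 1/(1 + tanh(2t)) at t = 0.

16*t^4/3 - 16*t^3/3 + 4*t^2 - 2*t + 1

Substitute the inner expansion into the outer series and collect powers.
f(0) = 1
f′(0) = -2
f′′(0) = 8
f′′′(0) = -32
f^(4)(0) = 128
Then c_k = f^(k)(0)/k! gives each Taylor coefficient.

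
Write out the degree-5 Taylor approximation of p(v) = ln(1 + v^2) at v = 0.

-v^4/2 + v^2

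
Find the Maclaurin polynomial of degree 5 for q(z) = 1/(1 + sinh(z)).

Compose series: expand the inner function first, then feed it into the outer expansion.
[z^0] = 1;  [z^1] = -1;  [z^2] = 1;  [z^3] = -7/6;  [z^4] = 4/3;  [z^5] = -181/120.

-181*z^5/120 + 4*z^4/3 - 7*z^3/6 + z^2 - z + 1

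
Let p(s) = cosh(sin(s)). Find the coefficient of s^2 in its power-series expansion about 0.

Plug the Maclaurin series of the inner function into that of the outer and collect terms.
p(0) = 1
p′(0) = 0
p′′(0) = 1
So c_2 = p′′(0)/2! = 1/2.

1/2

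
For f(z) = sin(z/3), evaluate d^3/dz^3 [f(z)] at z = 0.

-1/27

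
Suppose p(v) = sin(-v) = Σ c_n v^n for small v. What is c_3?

1/6

Use the known series and substitute for the argument.
p(0) = 0
p′(0) = -1
p′′(0) = 0
p′′′(0) = 1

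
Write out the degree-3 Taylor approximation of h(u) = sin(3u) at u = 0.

-9*u^3/2 + 3*u

[u^0] = 0;  [u^1] = 3;  [u^2] = 0;  [u^3] = -9/2.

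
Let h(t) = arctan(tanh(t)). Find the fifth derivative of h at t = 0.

80

Substitute the inner expansion into the outer series and collect powers.
From the series, [t^5] h = 2/3; multiply by 5! = 120 to get 80.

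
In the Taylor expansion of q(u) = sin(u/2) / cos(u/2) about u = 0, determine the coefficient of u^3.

1/24

Invert the denominator's series and multiply.
So c_3 = q′′′(0)/3! = 1/24.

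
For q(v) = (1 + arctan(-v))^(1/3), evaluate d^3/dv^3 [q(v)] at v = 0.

8/27

Compose series: expand the inner function first, then feed it into the outer expansion.
The coefficient of v^3 in the expansion is 4/81, so q′′′(0) = 3! * (4/81) = 8/27.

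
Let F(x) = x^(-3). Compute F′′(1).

12

Use the known series and substitute for the argument.
From the series, [(x - 1)^2] F = 6; multiply by 2! = 2 to get 12.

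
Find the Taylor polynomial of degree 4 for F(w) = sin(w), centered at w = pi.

(w - pi)^3/6 - (w - pi)

F(pi) = 0
F′(pi) = -1
F′′(pi) = 0
F′′′(pi) = 1
F^(4)(pi) = 0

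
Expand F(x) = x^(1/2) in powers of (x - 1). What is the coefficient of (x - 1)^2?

-1/8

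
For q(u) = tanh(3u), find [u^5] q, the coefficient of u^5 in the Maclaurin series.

q(0) = 0
q′(0) = 3
q′′(0) = 0
q′′′(0) = -54
q^(4)(0) = 0
q^(5)(0) = 3888
Dividing each by k! gives the coefficients c_0, ..., c_5.

162/5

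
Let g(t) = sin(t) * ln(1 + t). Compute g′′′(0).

-3

Multiply the two series term by term and collect like powers.
The coefficient of t^3 in the expansion is -1/2, so g′′′(0) = 3! * (-1/2) = -3.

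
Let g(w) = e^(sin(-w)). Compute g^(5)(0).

Let u equal the inner series; expand the outer function in u and truncate.
The coefficient of w^5 in the expansion is 1/15, so g^(5)(0) = 5! * (1/15) = 8.

8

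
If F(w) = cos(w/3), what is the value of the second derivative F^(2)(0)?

-1/9

From the series, [w^2] F = -1/18; multiply by 2! = 2 to get -1/9.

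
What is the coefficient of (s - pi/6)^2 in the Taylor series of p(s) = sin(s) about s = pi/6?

Use the known series and substitute for the argument.
p(pi/6) = 1/2
p′(pi/6) = sqrt(3)/2
p′′(pi/6) = -1/2

-1/4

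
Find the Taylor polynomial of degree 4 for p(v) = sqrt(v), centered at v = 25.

Apply the Taylor formula c_k = f^(k)(a)/k!.

-(v - 25)^4/2000000 + (v - 25)^3/50000 - (v - 25)^2/1000 + (v - 25)/10 + 5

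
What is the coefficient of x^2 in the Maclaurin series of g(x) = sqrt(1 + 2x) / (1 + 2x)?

Write out both Maclaurin series and multiply, keeping only the needed powers.
So c_2 = g′′(0)/2! = 3/2.

3/2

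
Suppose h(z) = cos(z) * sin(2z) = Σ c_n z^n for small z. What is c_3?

Expand each factor separately, then convolve coefficients.
[z^0] = 0;  [z^1] = 2;  [z^2] = 0;  [z^3] = -7/3.
So c_3 = h′′′(0)/3! = -7/3.

-7/3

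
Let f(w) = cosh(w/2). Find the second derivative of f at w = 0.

1/4

From the series, [w^2] f = 1/8; multiply by 2! = 2 to get 1/4.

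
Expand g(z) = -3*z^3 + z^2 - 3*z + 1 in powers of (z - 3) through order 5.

-3*(z - 3)^3 - 26*(z - 3)^2 - 78*(z - 3) - 80

Use the known series and substitute for the argument.
g(3) = -80
g′(3) = -78
g′′(3) = -52
g′′′(3) = -18
g^(4)(3) = 0
g^(5)(3) = 0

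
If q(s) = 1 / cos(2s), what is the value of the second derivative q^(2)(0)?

Invert the denominator's series and multiply.
From the series, [s^2] q = 2; multiply by 2! = 2 to get 4.

4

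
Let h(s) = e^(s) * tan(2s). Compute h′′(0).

Multiply the two series term by term and collect like powers.
From the series, [s^2] h = 2; multiply by 2! = 2 to get 4.

4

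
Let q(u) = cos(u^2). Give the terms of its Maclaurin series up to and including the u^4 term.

q(0) = 1
q′(0) = 0
q′′(0) = 0
q′′′(0) = 0
q^(4)(0) = -12
The Taylor polynomial is Σ q^(k)(0)/k! · u^k.

1 - u^4/2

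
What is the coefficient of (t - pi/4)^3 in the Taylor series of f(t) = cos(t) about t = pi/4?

sqrt(2)/12

[(t - pi/4)^0] = sqrt(2)/2;  [(t - pi/4)^1] = -sqrt(2)/2;  [(t - pi/4)^2] = -sqrt(2)/4;  [(t - pi/4)^3] = sqrt(2)/12.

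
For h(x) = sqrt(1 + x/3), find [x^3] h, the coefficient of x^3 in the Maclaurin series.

h(0) = 1
h′(0) = 1/6
h′′(0) = -1/36
h′′′(0) = 1/72
So c_3 = h′′′(0)/3! = 1/432.

1/432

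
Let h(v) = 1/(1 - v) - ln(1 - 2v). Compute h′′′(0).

Expand each term separately and add.
The coefficient of v^3 in the expansion is 11/3, so h′′′(0) = 3! * (11/3) = 22.

22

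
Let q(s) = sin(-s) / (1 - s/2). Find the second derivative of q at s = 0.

Take the Cauchy product of the two expansions.
The coefficient of s^2 in the expansion is -1/2, so q′′(0) = 2! * (-1/2) = -1.

-1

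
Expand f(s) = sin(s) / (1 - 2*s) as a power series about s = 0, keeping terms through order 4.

Use 1/(1 - r) = Σ r^k on the denominator, then take the Cauchy product.
f(0) = 0
f′(0) = 1
f′′(0) = 4
f′′′(0) = 23
f^(4)(0) = 184

23*s^4/3 + 23*s^3/6 + 2*s^2 + s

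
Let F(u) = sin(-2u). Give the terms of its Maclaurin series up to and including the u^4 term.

Compute the successive derivatives at the expansion point and divide by k!.
F(0) = 0
F′(0) = -2
F′′(0) = 0
F′′′(0) = 8
F^(4)(0) = 0
Dividing each by k! gives the coefficients c_0, ..., c_4.

4*u^3/3 - 2*u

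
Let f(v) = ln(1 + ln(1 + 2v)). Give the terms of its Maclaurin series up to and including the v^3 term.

Substitute the inner expansion into the outer series and collect powers.
f(0) = 0
f′(0) = 2
f′′(0) = -8
f′′′(0) = 56
Then c_k = f^(k)(0)/k! gives each Taylor coefficient.

28*v^3/3 - 4*v^2 + 2*v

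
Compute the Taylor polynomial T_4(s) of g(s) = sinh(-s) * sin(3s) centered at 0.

4*s^4 - 3*s^2

Multiply the two series term by term and collect like powers.
[s^0] = 0;  [s^1] = 0;  [s^2] = -3;  [s^3] = 0;  [s^4] = 4.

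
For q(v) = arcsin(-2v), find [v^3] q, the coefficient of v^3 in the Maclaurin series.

-4/3

[v^0] = 0;  [v^1] = -2;  [v^2] = 0;  [v^3] = -4/3.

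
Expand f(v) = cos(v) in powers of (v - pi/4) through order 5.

f(pi/4) = sqrt(2)/2
f′(pi/4) = -sqrt(2)/2
f′′(pi/4) = -sqrt(2)/2
f′′′(pi/4) = sqrt(2)/2
f^(4)(pi/4) = sqrt(2)/2
f^(5)(pi/4) = -sqrt(2)/2

-sqrt(2)*(v - pi/4)^5/240 + sqrt(2)*(v - pi/4)^4/48 + sqrt(2)*(v - pi/4)^3/12 - sqrt(2)*(v - pi/4)^2/4 - sqrt(2)*(v - pi/4)/2 + sqrt(2)/2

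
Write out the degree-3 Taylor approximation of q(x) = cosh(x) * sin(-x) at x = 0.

Write out both Maclaurin series and multiply, keeping only the needed powers.
q(0) = 0
q′(0) = -1
q′′(0) = 0
q′′′(0) = -2

-x^3/3 - x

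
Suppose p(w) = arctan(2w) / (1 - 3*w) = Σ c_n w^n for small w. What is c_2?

Use 1/(1 - r) = Σ r^k on the denominator, then take the Cauchy product.
[w^0] = 0;  [w^1] = 2;  [w^2] = 6.
So c_2 = p′′(0)/2! = 6.

6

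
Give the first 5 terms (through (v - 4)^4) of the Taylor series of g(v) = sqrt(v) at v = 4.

-5*(v - 4)^4/16384 + (v - 4)^3/512 - (v - 4)^2/64 + (v - 4)/4 + 2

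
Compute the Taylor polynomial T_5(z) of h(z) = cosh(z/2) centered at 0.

h(0) = 1
h′(0) = 0
h′′(0) = 1/4
h′′′(0) = 0
h^(4)(0) = 1/16
h^(5)(0) = 0
The Taylor polynomial is Σ h^(k)(0)/k! · z^k.

z^4/384 + z^2/8 + 1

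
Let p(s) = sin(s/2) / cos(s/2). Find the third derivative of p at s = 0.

1/4

Write the quotient as an unknown series and match coefficients against numerator = denominator · series.
The coefficient of s^3 in the expansion is 1/24, so p′′′(0) = 3! * (1/24) = 1/4.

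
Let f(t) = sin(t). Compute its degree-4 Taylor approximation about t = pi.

(t - pi)^3/6 - (t - pi)

f(pi) = 0
f′(pi) = -1
f′′(pi) = 0
f′′′(pi) = 1
f^(4)(pi) = 0
Dividing each by k! gives the coefficients c_0, ..., c_4.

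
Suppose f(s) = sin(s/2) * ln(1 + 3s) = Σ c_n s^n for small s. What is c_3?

Write out both Maclaurin series and multiply, keeping only the needed powers.
f(0) = 0
f′(0) = 0
f′′(0) = 3
f′′′(0) = -27/2

-9/4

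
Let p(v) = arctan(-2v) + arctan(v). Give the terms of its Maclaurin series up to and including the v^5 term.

-31*v^5/5 + 7*v^3/3 - v

Expand each term separately and add.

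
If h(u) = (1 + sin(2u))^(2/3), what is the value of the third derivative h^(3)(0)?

-80/27

Let u equal the inner series; expand the outer function in u and truncate.
The coefficient of u^3 in the expansion is -40/81, so h′′′(0) = 3! * (-40/81) = -80/27.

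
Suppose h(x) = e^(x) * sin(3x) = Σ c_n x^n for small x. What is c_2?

Expand each factor separately, then convolve coefficients.
h(0) = 0
h′(0) = 3
h′′(0) = 6
Then c_k = h^(k)(0)/k! gives each Taylor coefficient.

3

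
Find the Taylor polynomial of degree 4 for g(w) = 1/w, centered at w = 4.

(w - 4)^4/1024 - (w - 4)^3/256 + (w - 4)^2/64 - (w - 4)/16 + 1/4

[(w - 4)^0] = 1/4;  [(w - 4)^1] = -1/16;  [(w - 4)^2] = 1/64;  [(w - 4)^3] = -1/256;  [(w - 4)^4] = 1/1024.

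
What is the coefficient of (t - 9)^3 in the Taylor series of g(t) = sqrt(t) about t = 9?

1/3888

g(9) = 3
g′(9) = 1/6
g′′(9) = -1/108
g′′′(9) = 1/648
The Taylor polynomial is Σ g^(k)(9)/k! · (t - 9)^k.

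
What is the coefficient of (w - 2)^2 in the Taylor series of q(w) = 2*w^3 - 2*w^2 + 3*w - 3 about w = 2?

10

q(2) = 11
q′(2) = 19
q′′(2) = 20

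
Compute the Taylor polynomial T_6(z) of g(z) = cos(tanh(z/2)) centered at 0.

-59*z^6/15360 + 3*z^4/128 - z^2/8 + 1

Plug the Maclaurin series of the inner function into that of the outer and collect terms.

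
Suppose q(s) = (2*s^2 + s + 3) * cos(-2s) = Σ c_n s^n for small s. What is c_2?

Multiply each power in the prefactor through the base expansion.
[s^0] = 3;  [s^1] = 1;  [s^2] = -4.
So c_2 = q′′(0)/2! = -4.

-4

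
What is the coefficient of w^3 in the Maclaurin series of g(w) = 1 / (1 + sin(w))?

-5/6

Use the geometric series for the reciprocal, then substitute.
g(0) = 1
g′(0) = -1
g′′(0) = 2
g′′′(0) = -5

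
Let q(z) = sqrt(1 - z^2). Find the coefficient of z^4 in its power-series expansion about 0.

q(0) = 1
q′(0) = 0
q′′(0) = -1
q′′′(0) = 0
q^(4)(0) = -3
So c_4 = q^(4)(0)/4! = -1/8.

-1/8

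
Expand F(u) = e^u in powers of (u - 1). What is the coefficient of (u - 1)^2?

e/2

[(u - 1)^0] = e;  [(u - 1)^1] = e;  [(u - 1)^2] = e/2.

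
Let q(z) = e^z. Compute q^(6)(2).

The coefficient of (z - 2)^6 in the expansion is e^(2)/720, so q^(6)(2) = 6! * (e^(2)/720) = e^(2).

e^(2)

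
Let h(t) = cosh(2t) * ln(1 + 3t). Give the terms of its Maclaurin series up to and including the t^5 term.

Write out both Maclaurin series and multiply, keeping only the needed powers.
h(0) = 0
h′(0) = 3
h′′(0) = -9
h′′′(0) = 90
h^(4)(0) = -702
h^(5)(0) = 8232

343*t^5/5 - 117*t^4/4 + 15*t^3 - 9*t^2/2 + 3*t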